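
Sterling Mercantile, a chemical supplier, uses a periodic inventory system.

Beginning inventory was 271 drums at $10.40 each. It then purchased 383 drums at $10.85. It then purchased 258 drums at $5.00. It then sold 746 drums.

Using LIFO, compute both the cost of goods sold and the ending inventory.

COGS = $6,537.55; ending inventory = $1,726.40

Sale 1 (746) [LIFO — newest first]: 258 @ $5.00 + 383 @ $10.85 + 105 @ $10.40 = $6,537.55
Ending inventory: 166 @ $10.40 = $1,726.40
Check: goods available $8,263.95 = COGS $6,537.55 + ending $1,726.40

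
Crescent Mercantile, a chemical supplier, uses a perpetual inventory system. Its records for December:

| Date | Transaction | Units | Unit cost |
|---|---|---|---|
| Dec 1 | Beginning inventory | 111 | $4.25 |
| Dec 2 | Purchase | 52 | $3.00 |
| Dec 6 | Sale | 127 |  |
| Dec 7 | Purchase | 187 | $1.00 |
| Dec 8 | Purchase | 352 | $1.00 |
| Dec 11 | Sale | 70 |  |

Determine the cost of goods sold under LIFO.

COGS = $544.75

Dec 6, 127 sold [LIFO — newest first]: 52 @ $3.00 + 75 @ $4.25 = $474.75
Dec 11, 70 sold [LIFO — newest first]: 70 @ $1.00 = $70.00
Total COGS = $474.75 + $70.00 = $544.75
Ending inventory: 36 @ $4.25 + 187 @ $1.00 + 282 @ $1.00 = $622.00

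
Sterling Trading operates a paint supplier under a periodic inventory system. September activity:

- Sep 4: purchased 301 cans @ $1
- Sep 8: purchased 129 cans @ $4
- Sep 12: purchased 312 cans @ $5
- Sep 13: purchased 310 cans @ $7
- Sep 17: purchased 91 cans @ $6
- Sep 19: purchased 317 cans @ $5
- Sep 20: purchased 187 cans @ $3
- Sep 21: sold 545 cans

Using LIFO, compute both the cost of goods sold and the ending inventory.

Sep 21, 545 sold [LIFO — newest first]: 187 @ $3 + 317 @ $5 + 41 @ $6 = $2,392
Ending inventory: 301 @ $1 + 129 @ $4 + 312 @ $5 + 310 @ $7 + 50 @ $6 = $4,847
Check: goods available $7,239 = COGS $2,392 + ending $4,847

COGS = $2,392; ending inventory = $4,847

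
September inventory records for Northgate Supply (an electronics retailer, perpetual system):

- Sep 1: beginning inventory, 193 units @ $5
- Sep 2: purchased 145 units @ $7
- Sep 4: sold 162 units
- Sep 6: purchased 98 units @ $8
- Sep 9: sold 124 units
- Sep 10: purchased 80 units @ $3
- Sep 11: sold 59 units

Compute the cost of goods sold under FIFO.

Sep 4, 162 sold [FIFO — oldest first]: 162 @ $5 = $810
Sep 9, 124 sold [FIFO — oldest first]: 31 @ $5 + 93 @ $7 = $806
Sep 11, 59 sold [FIFO — oldest first]: 52 @ $7 + 7 @ $8 = $420
Total COGS = $810 + $806 + $420 = $2,036
Ending inventory: 91 @ $8 + 80 @ $3 = $968
Check: goods available $3,004 = COGS $2,036 + ending $968

COGS = $2,036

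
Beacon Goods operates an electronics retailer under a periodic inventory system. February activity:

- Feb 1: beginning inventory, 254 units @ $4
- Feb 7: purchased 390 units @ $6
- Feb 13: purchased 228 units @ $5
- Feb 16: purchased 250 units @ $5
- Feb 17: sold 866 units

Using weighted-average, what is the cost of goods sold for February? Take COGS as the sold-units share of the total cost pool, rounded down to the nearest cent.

COGS = $4,434.96

Feb 17, sell 866: 866/1122 × $5,746.00 → $4,434.96
Ending inventory (cost pool remaining) = $1,311.04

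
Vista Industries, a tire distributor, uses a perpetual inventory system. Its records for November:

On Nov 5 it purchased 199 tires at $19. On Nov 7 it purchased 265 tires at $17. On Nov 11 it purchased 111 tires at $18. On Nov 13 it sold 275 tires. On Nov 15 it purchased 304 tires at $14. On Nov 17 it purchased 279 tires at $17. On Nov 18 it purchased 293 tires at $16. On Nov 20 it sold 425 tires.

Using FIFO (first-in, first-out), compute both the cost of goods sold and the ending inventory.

Nov 13, 275 sold [FIFO — oldest first]: 199 @ $19 + 76 @ $17 = $5,073
Nov 20, 425 sold [FIFO — oldest first]: 189 @ $17 + 111 @ $18 + 125 @ $14 = $6,961
Total COGS = $5,073 + $6,961 = $12,034
Ending inventory: 179 @ $14 + 279 @ $17 + 293 @ $16 = $11,937
Check: goods available $23,971 = COGS $12,034 + ending $11,937

COGS = $12,034; ending inventory = $11,937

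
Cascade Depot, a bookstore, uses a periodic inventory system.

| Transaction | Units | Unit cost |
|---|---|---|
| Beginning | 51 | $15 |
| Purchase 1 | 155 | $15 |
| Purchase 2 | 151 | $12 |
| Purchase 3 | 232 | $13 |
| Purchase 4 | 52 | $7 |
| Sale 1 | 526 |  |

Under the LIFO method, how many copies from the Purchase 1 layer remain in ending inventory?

64

Sale 1 (526) [LIFO — newest first]: 52 @ $7 + 232 @ $13 + 151 @ $12 + 91 @ $15 = $6,557
Ending inventory: 51 @ $15 + 64 @ $15 = $1,725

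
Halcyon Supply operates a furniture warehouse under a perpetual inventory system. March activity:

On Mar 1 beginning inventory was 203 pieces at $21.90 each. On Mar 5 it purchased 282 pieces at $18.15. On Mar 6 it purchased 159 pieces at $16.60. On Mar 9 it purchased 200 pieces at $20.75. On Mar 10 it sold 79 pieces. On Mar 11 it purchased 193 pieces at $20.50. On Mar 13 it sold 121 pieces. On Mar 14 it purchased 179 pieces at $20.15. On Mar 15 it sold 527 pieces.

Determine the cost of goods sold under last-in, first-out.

Mar 10, 79 sold [LIFO — newest first]: 79 @ $20.75 = $1,639.25
Mar 13, 121 sold [LIFO — newest first]: 121 @ $20.50 = $2,480.50
Mar 15, 527 sold [LIFO — newest first]: 179 @ $20.15 + 72 @ $20.50 + 121 @ $20.75 + 155 @ $16.60 = $10,166.60
Total COGS = $1,639.25 + $2,480.50 + $10,166.60 = $14,286.35
Ending inventory: 203 @ $21.90 + 282 @ $18.15 + 4 @ $16.60 = $9,630.40
Check: goods available $23,916.75 = COGS $14,286.35 + ending $9,630.40

COGS = $14,286.35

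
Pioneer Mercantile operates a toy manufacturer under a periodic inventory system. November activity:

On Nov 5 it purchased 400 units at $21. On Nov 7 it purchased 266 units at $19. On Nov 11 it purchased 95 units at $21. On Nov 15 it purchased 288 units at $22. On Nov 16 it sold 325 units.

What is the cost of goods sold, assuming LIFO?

COGS = $7,113

Nov 16, 325 sold [LIFO — newest first]: 288 @ $22 + 37 @ $21 = $7,113
Ending inventory: 400 @ $21 + 266 @ $19 + 58 @ $21 = $14,672
Check: goods available $21,785 = COGS $7,113 + ending $14,672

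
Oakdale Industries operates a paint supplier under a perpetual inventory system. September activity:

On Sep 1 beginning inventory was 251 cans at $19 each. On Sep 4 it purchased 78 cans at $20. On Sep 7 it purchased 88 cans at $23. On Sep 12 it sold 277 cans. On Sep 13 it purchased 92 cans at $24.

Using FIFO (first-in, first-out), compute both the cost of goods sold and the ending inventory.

COGS = $5,289; ending inventory = $5,272

Sep 12, 277 sold [FIFO — oldest first]: 251 @ $19 + 26 @ $20 = $5,289
Ending inventory: 52 @ $20 + 88 @ $23 + 92 @ $24 = $5,272
Check: goods available $10,561 = COGS $5,289 + ending $5,272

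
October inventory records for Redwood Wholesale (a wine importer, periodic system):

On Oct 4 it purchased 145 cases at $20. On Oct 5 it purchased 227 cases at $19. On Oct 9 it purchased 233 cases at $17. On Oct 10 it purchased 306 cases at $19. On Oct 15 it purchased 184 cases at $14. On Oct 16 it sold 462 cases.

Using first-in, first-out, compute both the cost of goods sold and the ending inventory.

Oct 16, 462 sold [FIFO — oldest first]: 145 @ $20 + 227 @ $19 + 90 @ $17 = $8,743
Ending inventory: 143 @ $17 + 306 @ $19 + 184 @ $14 = $10,821

COGS = $8,743; ending inventory = $10,821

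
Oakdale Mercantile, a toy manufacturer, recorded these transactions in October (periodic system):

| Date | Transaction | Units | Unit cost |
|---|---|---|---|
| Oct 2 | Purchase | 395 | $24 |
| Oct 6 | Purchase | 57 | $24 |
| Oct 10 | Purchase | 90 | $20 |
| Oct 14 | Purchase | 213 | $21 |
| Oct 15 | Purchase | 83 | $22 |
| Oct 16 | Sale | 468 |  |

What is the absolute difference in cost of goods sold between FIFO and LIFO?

FIFO COGS: 395 @ $24 + 57 @ $24 + 16 @ $20 = $11,168
LIFO COGS: 83 @ $22 + 213 @ $21 + 90 @ $20 + 57 @ $24 + 25 @ $24 = $10,067
Difference = |$11,168 − $10,067| = $1,101

$1,101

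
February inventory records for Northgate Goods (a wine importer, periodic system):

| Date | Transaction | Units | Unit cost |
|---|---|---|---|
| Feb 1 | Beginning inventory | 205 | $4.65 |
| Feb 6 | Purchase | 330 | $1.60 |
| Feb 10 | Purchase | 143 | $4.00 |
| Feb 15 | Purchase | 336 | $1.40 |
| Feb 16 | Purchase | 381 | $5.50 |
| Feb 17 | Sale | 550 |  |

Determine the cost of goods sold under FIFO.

COGS = $1,541.25

Feb 17, 550 sold [FIFO — oldest first]: 205 @ $4.65 + 330 @ $1.60 + 15 @ $4.00 = $1,541.25
Ending inventory: 128 @ $4.00 + 336 @ $1.40 + 381 @ $5.50 = $3,077.90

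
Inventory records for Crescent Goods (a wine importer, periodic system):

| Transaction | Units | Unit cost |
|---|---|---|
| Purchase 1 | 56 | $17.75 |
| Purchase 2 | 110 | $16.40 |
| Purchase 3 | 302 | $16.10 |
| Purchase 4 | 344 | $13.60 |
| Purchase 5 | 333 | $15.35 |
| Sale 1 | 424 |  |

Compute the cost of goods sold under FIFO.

Sale 1 (424) [FIFO — oldest first]: 56 @ $17.75 + 110 @ $16.40 + 258 @ $16.10 = $6,951.80
Ending inventory: 44 @ $16.10 + 344 @ $13.60 + 333 @ $15.35 = $10,498.35

COGS = $6,951.80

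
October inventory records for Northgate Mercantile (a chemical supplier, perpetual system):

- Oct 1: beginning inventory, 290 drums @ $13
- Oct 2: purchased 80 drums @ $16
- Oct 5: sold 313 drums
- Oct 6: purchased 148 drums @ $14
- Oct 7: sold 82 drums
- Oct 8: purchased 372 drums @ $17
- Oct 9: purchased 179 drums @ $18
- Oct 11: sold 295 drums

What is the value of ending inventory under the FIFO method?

Ending inventory = $6,622

Oct 5, 313 sold [FIFO — oldest first]: 290 @ $13 + 23 @ $16 = $4,138
Oct 7, 82 sold [FIFO — oldest first]: 57 @ $16 + 25 @ $14 = $1,262
Oct 11, 295 sold [FIFO — oldest first]: 123 @ $14 + 172 @ $17 = $4,646
Total COGS = $4,138 + $1,262 + $4,646 = $10,046
Ending inventory: 200 @ $17 + 179 @ $18 = $6,622
Check: goods available $16,668 = COGS $10,046 + ending $6,622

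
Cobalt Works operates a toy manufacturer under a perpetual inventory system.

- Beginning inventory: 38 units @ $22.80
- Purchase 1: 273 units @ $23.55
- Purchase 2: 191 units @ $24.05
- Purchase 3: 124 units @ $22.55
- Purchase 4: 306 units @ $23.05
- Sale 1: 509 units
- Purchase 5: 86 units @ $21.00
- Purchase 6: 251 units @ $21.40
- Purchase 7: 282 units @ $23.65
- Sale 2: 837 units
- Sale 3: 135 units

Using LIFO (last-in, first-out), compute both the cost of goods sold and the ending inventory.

COGS = $33,965.30; ending inventory = $1,620.00

Sale 1 (509) [LIFO — newest first]: 306 @ $23.05 + 124 @ $22.55 + 79 @ $24.05 = $11,749.45
Sale 2 (837) [LIFO — newest first]: 282 @ $23.65 + 251 @ $21.40 + 86 @ $21.00 + 112 @ $24.05 + 106 @ $23.55 = $19,036.60
Sale 3 (135) [LIFO — newest first]: 135 @ $23.55 = $3,179.25
Total COGS = $11,749.45 + $19,036.60 + $3,179.25 = $33,965.30
Ending inventory: 38 @ $22.80 + 32 @ $23.55 = $1,620.00
Check: goods available $35,585.30 = COGS $33,965.30 + ending $1,620.00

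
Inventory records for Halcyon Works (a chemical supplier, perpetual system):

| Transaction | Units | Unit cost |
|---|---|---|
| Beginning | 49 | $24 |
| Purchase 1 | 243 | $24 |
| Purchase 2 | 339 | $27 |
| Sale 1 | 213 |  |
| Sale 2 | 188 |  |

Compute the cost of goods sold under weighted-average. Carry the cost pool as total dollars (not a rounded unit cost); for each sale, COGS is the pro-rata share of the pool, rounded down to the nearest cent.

COGS = $10,270.29

After Beginning: 49 on hand, pool $1,176.00 (≈ $24.0000 each)
After Purchase 1: 292 on hand, pool $7,008.00 (≈ $24.0000 each)
After Purchase 2: 631 on hand, pool $16,161.00 (≈ $25.6117 each)
Sale 1, sell 213: 213/631 × $16,161.00 → $5,455.29
Sale 2, sell 188: 188/418 × $10,705.71 → $4,815.00
Total COGS = $5,455.29 + $4,815.00 = $10,270.29
Ending inventory (cost pool remaining) = $5,890.71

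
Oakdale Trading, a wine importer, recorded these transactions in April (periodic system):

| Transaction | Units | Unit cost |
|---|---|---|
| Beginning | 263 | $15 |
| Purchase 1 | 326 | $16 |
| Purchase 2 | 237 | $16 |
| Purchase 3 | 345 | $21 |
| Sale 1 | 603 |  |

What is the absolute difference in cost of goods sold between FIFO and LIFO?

$1,988

FIFO COGS: 263 @ $15 + 326 @ $16 + 14 @ $16 = $9,385
LIFO COGS: 345 @ $21 + 237 @ $16 + 21 @ $16 = $11,373
Difference = |$9,385 − $11,373| = $1,988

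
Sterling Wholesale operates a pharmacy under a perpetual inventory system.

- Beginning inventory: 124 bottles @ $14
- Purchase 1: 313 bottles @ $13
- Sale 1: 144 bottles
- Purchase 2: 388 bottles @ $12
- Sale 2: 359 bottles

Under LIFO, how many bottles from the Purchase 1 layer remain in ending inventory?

Sale 1 (144) [LIFO — newest first]: 144 @ $13 = $1,872
Sale 2 (359) [LIFO — newest first]: 359 @ $12 = $4,308
Total COGS = $1,872 + $4,308 = $6,180
Ending inventory: 124 @ $14 + 169 @ $13 + 29 @ $12 = $4,281
Check: goods available $10,461 = COGS $6,180 + ending $4,281

169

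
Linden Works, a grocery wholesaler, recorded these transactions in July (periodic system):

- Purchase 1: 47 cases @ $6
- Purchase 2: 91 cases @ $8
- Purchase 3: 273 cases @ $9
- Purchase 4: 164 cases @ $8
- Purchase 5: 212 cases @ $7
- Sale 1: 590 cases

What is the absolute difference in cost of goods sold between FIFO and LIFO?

$162

FIFO COGS: 47 @ $6 + 91 @ $8 + 273 @ $9 + 164 @ $8 + 15 @ $7 = $4,884
LIFO COGS: 212 @ $7 + 164 @ $8 + 214 @ $9 = $4,722
Difference = |$4,884 − $4,722| = $162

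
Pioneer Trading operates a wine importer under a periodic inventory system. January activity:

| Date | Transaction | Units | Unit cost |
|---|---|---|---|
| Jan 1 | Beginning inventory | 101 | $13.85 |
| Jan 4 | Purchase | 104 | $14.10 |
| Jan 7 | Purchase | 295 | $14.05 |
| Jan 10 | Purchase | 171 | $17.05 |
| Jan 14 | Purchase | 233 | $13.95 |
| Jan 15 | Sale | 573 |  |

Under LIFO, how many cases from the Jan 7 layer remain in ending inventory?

126

Jan 15, 573 sold [LIFO — newest first]: 233 @ $13.95 + 171 @ $17.05 + 169 @ $14.05 = $8,540.35
Ending inventory: 101 @ $13.85 + 104 @ $14.10 + 126 @ $14.05 = $4,635.55
Check: goods available $13,175.90 = COGS $8,540.35 + ending $4,635.55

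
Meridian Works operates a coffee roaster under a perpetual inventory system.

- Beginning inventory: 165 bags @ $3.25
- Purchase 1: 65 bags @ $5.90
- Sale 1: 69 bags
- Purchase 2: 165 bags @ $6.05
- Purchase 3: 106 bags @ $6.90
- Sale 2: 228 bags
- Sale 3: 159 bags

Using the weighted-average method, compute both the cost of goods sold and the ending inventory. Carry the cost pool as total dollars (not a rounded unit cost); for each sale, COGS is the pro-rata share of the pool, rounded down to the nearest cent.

After Beginning: 165 on hand, pool $536.25 (≈ $3.2500 each)
After Purchase 1: 230 on hand, pool $919.75 (≈ $3.9989 each)
Sale 1, sell 69: 69/230 × $919.75 → $275.92
After Purchase 2: 326 on hand, pool $1,642.08 (≈ $5.0371 each)
After Purchase 3: 432 on hand, pool $2,373.48 (≈ $5.4942 each)
Sale 2, sell 228: 228/432 × $2,373.48 → $1,252.67
Sale 3, sell 159: 159/204 × $1,120.81 → $873.57
Total COGS = $275.92 + $1,252.67 + $873.57 = $2,402.16
Ending inventory (cost pool remaining) = $247.24

COGS = $2,402.16; ending inventory = $247.24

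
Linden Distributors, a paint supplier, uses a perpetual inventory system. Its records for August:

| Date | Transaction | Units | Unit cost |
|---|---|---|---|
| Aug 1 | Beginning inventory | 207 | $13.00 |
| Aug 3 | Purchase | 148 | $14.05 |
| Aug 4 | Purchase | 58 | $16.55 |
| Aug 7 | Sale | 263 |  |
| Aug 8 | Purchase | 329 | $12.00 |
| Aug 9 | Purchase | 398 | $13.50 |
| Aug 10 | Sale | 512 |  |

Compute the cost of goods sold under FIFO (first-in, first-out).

Aug 7, 263 sold [FIFO — oldest first]: 207 @ $13.00 + 56 @ $14.05 = $3,477.80
Aug 10, 512 sold [FIFO — oldest first]: 92 @ $14.05 + 58 @ $16.55 + 329 @ $12.00 + 33 @ $13.50 = $6,646.00
Total COGS = $3,477.80 + $6,646.00 = $10,123.80
Ending inventory: 365 @ $13.50 = $4,927.50

COGS = $10,123.80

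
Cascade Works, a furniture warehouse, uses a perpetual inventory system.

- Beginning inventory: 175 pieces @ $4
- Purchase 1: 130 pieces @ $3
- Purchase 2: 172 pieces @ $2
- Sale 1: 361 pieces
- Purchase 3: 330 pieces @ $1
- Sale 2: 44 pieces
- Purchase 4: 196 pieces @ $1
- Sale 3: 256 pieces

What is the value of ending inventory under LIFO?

Ending inventory = $690

Sale 1 (361) [LIFO — newest first]: 172 @ $2 + 130 @ $3 + 59 @ $4 = $970
Sale 2 (44) [LIFO — newest first]: 44 @ $1 = $44
Sale 3 (256) [LIFO — newest first]: 196 @ $1 + 60 @ $1 = $256
Total COGS = $970 + $44 + $256 = $1,270
Ending inventory: 116 @ $4 + 226 @ $1 = $690
Check: goods available $1,960 = COGS $1,270 + ending $690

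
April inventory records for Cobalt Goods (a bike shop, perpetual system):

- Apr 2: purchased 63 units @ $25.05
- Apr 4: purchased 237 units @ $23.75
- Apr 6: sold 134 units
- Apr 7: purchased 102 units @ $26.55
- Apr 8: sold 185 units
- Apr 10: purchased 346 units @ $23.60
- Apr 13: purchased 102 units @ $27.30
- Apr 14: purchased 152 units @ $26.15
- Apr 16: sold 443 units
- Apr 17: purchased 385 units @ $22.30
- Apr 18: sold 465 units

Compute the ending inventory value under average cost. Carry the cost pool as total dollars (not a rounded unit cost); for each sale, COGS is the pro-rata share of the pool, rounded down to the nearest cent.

After Apr 2: 63 on hand, pool $1,578.15 (≈ $25.0500 each)
After Apr 4: 300 on hand, pool $7,206.90 (≈ $24.0230 each)
Apr 6, sell 134: 134/300 × $7,206.90 → $3,219.08
After Apr 7: 268 on hand, pool $6,695.92 (≈ $24.9848 each)
Apr 8, sell 185: 185/268 × $6,695.92 → $4,622.18
After Apr 10: 429 on hand, pool $10,239.34 (≈ $23.8679 each)
After Apr 13: 531 on hand, pool $13,023.94 (≈ $24.5272 each)
After Apr 14: 683 on hand, pool $16,998.74 (≈ $24.8883 each)
Apr 16, sell 443: 443/683 × $16,998.74 → $11,025.53
After Apr 17: 625 on hand, pool $14,558.71 (≈ $23.2939 each)
Apr 18, sell 465: 465/625 × $14,558.71 → $10,831.68
Total COGS = $3,219.08 + $4,622.18 + $11,025.53 + $10,831.68 = $29,698.47
Ending inventory (cost pool remaining) = $3,727.03
Check: goods available $33,425.50 = COGS $29,698.47 + ending $3,727.03

Ending inventory = $3,727.03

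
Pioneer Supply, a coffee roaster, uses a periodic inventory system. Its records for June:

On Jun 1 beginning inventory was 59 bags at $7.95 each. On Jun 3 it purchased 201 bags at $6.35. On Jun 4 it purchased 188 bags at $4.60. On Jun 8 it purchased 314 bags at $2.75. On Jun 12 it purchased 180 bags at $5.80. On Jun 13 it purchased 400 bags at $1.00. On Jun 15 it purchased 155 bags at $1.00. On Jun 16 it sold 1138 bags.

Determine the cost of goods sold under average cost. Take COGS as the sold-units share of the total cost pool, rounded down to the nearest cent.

COGS = $3,856.20

Jun 16, sell 1138: 1138/1497 × $5,072.70 → $3,856.20
Ending inventory (cost pool remaining) = $1,216.50
Check: goods available $5,072.70 = COGS $3,856.20 + ending $1,216.50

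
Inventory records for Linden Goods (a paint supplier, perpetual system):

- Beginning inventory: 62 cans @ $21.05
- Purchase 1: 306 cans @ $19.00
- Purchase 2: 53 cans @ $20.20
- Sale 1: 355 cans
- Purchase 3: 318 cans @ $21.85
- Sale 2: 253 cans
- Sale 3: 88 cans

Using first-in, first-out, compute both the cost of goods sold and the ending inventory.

COGS = $14,198.45; ending inventory = $939.55

Sale 1 (355) [FIFO — oldest first]: 62 @ $21.05 + 293 @ $19.00 = $6,872.10
Sale 2 (253) [FIFO — oldest first]: 13 @ $19.00 + 53 @ $20.20 + 187 @ $21.85 = $5,403.55
Sale 3 (88) [FIFO — oldest first]: 88 @ $21.85 = $1,922.80
Total COGS = $6,872.10 + $5,403.55 + $1,922.80 = $14,198.45
Ending inventory: 43 @ $21.85 = $939.55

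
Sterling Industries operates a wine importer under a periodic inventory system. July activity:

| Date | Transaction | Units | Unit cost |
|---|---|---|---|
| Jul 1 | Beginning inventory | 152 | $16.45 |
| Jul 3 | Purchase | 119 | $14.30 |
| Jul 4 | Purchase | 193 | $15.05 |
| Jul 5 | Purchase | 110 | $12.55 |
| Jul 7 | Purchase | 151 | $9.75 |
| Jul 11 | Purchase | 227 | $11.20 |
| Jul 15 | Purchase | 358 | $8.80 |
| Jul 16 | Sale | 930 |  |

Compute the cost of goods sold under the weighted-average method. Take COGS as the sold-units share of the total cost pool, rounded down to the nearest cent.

Jul 16, sell 930: 930/1310 × $15,652.30 → $11,111.93
Ending inventory (cost pool remaining) = $4,540.37

COGS = $11,111.93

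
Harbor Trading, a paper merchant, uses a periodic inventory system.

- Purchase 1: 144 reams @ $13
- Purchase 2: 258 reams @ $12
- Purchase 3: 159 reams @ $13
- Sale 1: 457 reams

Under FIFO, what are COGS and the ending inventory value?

Sale 1 (457) [FIFO — oldest first]: 144 @ $13 + 258 @ $12 + 55 @ $13 = $5,683
Ending inventory: 104 @ $13 = $1,352

COGS = $5,683; ending inventory = $1,352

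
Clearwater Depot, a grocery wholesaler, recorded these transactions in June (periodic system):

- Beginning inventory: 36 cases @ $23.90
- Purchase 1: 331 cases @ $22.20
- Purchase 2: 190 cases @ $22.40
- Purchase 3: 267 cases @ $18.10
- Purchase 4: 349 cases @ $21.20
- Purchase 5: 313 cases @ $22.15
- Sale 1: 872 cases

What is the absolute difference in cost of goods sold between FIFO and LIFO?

FIFO COGS: 36 @ $23.90 + 331 @ $22.20 + 190 @ $22.40 + 267 @ $18.10 + 48 @ $21.20 = $18,314.90
LIFO COGS: 313 @ $22.15 + 349 @ $21.20 + 210 @ $18.10 = $18,132.75
Difference = |$18,314.90 − $18,132.75| = $182.15

$182.15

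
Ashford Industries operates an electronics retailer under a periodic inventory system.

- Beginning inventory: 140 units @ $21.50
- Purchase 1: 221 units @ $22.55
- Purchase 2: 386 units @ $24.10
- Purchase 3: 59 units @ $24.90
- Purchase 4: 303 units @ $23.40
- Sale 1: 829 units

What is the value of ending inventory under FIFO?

Sale 1 (829) [FIFO — oldest first]: 140 @ $21.50 + 221 @ $22.55 + 386 @ $24.10 + 59 @ $24.90 + 23 @ $23.40 = $19,303.45
Ending inventory: 280 @ $23.40 = $6,552.00
Check: goods available $25,855.45 = COGS $19,303.45 + ending $6,552.00

Ending inventory = $6,552.00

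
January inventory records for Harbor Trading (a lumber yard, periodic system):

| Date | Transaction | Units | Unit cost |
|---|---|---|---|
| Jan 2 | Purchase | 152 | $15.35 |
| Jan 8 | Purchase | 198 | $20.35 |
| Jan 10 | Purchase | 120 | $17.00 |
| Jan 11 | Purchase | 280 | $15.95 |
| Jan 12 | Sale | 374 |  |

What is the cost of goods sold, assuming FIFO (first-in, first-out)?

COGS = $6,770.50

Jan 12, 374 sold [FIFO — oldest first]: 152 @ $15.35 + 198 @ $20.35 + 24 @ $17.00 = $6,770.50
Ending inventory: 96 @ $17.00 + 280 @ $15.95 = $6,098.00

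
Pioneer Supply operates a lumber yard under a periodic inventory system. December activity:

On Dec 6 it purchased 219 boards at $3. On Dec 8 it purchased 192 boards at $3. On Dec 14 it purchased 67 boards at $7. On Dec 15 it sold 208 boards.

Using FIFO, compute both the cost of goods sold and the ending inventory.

Dec 15, 208 sold [FIFO — oldest first]: 208 @ $3 = $624
Ending inventory: 11 @ $3 + 192 @ $3 + 67 @ $7 = $1,078
Check: goods available $1,702 = COGS $624 + ending $1,078

COGS = $624; ending inventory = $1,078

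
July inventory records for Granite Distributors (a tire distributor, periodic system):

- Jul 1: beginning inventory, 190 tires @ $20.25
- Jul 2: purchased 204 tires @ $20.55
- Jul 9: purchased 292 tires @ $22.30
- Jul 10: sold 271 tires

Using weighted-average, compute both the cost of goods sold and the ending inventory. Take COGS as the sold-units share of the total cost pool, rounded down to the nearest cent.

Jul 10, sell 271: 271/686 × $14,551.30 → $5,748.39
Ending inventory (cost pool remaining) = $8,802.91

COGS = $5,748.39; ending inventory = $8,802.91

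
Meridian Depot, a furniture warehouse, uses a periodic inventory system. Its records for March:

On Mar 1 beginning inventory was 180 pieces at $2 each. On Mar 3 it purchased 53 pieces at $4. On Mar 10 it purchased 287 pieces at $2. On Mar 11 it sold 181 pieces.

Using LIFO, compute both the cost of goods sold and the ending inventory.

Mar 11, 181 sold [LIFO — newest first]: 181 @ $2 = $362
Ending inventory: 180 @ $2 + 53 @ $4 + 106 @ $2 = $784
Check: goods available $1,146 = COGS $362 + ending $784

COGS = $362; ending inventory = $784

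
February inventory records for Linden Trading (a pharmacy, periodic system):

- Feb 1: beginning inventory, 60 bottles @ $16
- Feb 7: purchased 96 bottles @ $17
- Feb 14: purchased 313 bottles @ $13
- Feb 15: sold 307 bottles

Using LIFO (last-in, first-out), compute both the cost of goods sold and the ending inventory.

Feb 15, 307 sold [LIFO — newest first]: 307 @ $13 = $3,991
Ending inventory: 60 @ $16 + 96 @ $17 + 6 @ $13 = $2,670
Check: goods available $6,661 = COGS $3,991 + ending $2,670

COGS = $3,991; ending inventory = $2,670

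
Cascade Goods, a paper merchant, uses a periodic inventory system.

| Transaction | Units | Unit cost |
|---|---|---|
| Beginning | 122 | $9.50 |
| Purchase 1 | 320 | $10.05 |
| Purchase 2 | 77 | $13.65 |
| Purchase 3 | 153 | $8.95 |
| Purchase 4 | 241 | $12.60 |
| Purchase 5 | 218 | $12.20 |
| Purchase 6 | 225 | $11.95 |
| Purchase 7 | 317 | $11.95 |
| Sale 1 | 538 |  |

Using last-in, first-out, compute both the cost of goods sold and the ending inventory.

COGS = $6,429.10; ending inventory = $12,539.40

Sale 1 (538) [LIFO — newest first]: 317 @ $11.95 + 221 @ $11.95 = $6,429.10
Ending inventory: 122 @ $9.50 + 320 @ $10.05 + 77 @ $13.65 + 153 @ $8.95 + 241 @ $12.60 + 218 @ $12.20 + 4 @ $11.95 = $12,539.40
Check: goods available $18,968.50 = COGS $6,429.10 + ending $12,539.40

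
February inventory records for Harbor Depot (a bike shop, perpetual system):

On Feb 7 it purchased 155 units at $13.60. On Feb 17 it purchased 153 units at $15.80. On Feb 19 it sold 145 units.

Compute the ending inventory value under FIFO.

Ending inventory = $2,553.40

Feb 19, 145 sold [FIFO — oldest first]: 145 @ $13.60 = $1,972.00
Ending inventory: 10 @ $13.60 + 153 @ $15.80 = $2,553.40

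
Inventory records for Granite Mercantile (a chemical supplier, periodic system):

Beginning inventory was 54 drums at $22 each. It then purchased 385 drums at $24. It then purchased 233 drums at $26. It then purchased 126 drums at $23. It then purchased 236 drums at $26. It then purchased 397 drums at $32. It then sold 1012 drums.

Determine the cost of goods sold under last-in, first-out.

Sale 1 (1012) [LIFO — newest first]: 397 @ $32 + 236 @ $26 + 126 @ $23 + 233 @ $26 + 20 @ $24 = $28,276
Ending inventory: 54 @ $22 + 365 @ $24 = $9,948

COGS = $28,276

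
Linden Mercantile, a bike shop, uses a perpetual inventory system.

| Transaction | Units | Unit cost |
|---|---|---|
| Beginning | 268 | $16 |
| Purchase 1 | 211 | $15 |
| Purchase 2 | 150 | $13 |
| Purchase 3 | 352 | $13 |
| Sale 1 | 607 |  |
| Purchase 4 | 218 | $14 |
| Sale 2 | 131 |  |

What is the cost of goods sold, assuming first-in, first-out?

Sale 1 (607) [FIFO — oldest first]: 268 @ $16 + 211 @ $15 + 128 @ $13 = $9,117
Sale 2 (131) [FIFO — oldest first]: 22 @ $13 + 109 @ $13 = $1,703
Total COGS = $9,117 + $1,703 = $10,820
Ending inventory: 243 @ $13 + 218 @ $14 = $6,211
Check: goods available $17,031 = COGS $10,820 + ending $6,211

COGS = $10,820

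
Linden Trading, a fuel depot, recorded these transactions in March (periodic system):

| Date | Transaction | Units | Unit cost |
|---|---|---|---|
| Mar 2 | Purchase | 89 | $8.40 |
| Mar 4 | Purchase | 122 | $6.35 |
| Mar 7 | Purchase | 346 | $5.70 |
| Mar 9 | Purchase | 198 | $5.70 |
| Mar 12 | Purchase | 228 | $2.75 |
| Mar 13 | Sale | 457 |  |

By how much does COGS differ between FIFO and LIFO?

$992.20

FIFO COGS: 89 @ $8.40 + 122 @ $6.35 + 246 @ $5.70 = $2,924.50
LIFO COGS: 228 @ $2.75 + 198 @ $5.70 + 31 @ $5.70 = $1,932.30
Difference = |$2,924.50 − $1,932.30| = $992.20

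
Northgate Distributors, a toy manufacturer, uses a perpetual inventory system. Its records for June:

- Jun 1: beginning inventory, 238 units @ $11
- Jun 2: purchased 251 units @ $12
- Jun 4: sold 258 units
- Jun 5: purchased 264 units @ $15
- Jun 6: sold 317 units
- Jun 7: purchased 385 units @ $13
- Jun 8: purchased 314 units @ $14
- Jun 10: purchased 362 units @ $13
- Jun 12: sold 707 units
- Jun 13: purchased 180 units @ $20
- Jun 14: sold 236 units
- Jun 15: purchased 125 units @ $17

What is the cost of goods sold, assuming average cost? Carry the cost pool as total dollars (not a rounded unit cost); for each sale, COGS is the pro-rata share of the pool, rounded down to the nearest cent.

After Jun 1: 238 on hand, pool $2,618.00 (≈ $11.0000 each)
After Jun 2: 489 on hand, pool $5,630.00 (≈ $11.5133 each)
Jun 4, sell 258: 258/489 × $5,630.00 → $2,970.42
After Jun 5: 495 on hand, pool $6,619.58 (≈ $13.3729 each)
Jun 6, sell 317: 317/495 × $6,619.58 → $4,239.20
After Jun 7: 563 on hand, pool $7,385.38 (≈ $13.1179 each)
After Jun 8: 877 on hand, pool $11,781.38 (≈ $13.4337 each)
After Jun 10: 1239 on hand, pool $16,487.38 (≈ $13.3070 each)
Jun 12, sell 707: 707/1239 × $16,487.38 → $9,408.05
After Jun 13: 712 on hand, pool $10,679.33 (≈ $14.9991 each)
Jun 14, sell 236: 236/712 × $10,679.33 → $3,539.77
After Jun 15: 601 on hand, pool $9,264.56 (≈ $15.4152 each)
Total COGS = $2,970.42 + $4,239.20 + $9,408.05 + $3,539.77 = $20,157.44
Ending inventory (cost pool remaining) = $9,264.56

COGS = $20,157.44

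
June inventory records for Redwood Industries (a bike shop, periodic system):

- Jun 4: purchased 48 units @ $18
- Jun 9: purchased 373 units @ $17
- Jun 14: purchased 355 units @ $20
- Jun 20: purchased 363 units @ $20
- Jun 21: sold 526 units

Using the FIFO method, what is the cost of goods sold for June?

COGS = $9,305

Jun 21, 526 sold [FIFO — oldest first]: 48 @ $18 + 373 @ $17 + 105 @ $20 = $9,305
Ending inventory: 250 @ $20 + 363 @ $20 = $12,260
Check: goods available $21,565 = COGS $9,305 + ending $12,260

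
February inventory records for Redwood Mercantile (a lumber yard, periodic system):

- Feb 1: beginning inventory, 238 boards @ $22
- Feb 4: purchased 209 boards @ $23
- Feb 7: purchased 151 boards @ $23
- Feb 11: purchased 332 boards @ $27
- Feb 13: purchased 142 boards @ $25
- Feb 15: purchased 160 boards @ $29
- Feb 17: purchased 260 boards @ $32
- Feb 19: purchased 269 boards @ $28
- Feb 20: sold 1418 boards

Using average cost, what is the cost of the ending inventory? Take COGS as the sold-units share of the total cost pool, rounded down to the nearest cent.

Ending inventory = $9,061.36

Feb 20, sell 1418: 1418/1761 × $46,522.00 → $37,460.64
Ending inventory (cost pool remaining) = $9,061.36
Check: goods available $46,522.00 = COGS $37,460.64 + ending $9,061.36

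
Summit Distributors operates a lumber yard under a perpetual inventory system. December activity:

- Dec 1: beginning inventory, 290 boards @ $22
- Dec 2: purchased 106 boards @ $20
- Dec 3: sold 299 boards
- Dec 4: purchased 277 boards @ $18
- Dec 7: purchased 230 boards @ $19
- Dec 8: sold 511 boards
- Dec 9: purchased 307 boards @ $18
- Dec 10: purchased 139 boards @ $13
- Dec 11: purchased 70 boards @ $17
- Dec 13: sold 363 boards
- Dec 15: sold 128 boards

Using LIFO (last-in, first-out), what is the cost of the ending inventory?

Dec 3, 299 sold [LIFO — newest first]: 106 @ $20 + 193 @ $22 = $6,366
Dec 8, 511 sold [LIFO — newest first]: 230 @ $19 + 277 @ $18 + 4 @ $22 = $9,444
Dec 13, 363 sold [LIFO — newest first]: 70 @ $17 + 139 @ $13 + 154 @ $18 = $5,769
Dec 15, 128 sold [LIFO — newest first]: 128 @ $18 = $2,304
Total COGS = $6,366 + $9,444 + $5,769 + $2,304 = $23,883
Ending inventory: 93 @ $22 + 25 @ $18 = $2,496

Ending inventory = $2,496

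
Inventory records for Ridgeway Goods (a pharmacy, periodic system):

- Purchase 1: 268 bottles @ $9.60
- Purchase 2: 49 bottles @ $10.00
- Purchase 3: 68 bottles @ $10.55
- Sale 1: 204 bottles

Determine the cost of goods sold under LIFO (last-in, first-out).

COGS = $2,042.60

Sale 1 (204) [LIFO — newest first]: 68 @ $10.55 + 49 @ $10.00 + 87 @ $9.60 = $2,042.60
Ending inventory: 181 @ $9.60 = $1,737.60
Check: goods available $3,780.20 = COGS $2,042.60 + ending $1,737.60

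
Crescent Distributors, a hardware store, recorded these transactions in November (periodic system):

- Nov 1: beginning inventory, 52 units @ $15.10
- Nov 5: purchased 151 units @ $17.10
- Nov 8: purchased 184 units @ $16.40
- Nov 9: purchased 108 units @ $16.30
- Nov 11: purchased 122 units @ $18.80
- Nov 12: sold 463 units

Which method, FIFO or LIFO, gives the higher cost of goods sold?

LIFO

FIFO COGS: 52 @ $15.10 + 151 @ $17.10 + 184 @ $16.40 + 76 @ $16.30 = $7,623.70
LIFO COGS: 122 @ $18.80 + 108 @ $16.30 + 184 @ $16.40 + 49 @ $17.10 = $7,909.50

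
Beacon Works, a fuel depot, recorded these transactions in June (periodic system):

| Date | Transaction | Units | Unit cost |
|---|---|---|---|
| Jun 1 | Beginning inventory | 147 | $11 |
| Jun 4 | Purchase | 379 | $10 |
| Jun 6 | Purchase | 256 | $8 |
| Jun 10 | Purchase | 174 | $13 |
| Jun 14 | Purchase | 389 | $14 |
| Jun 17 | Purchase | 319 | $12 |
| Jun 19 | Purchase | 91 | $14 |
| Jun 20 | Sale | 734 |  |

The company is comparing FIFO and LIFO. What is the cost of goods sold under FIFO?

COGS = $7,071

FIFO COGS: 147 @ $11 + 379 @ $10 + 208 @ $8 = $7,071
LIFO COGS: 91 @ $14 + 319 @ $12 + 324 @ $14 = $9,638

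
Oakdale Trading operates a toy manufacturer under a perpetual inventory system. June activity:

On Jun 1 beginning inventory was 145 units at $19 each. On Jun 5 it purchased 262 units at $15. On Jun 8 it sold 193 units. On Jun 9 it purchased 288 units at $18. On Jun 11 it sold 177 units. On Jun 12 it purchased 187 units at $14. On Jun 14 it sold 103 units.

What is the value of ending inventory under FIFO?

Ending inventory = $6,614

Jun 8, 193 sold [FIFO — oldest first]: 145 @ $19 + 48 @ $15 = $3,475
Jun 11, 177 sold [FIFO — oldest first]: 177 @ $15 = $2,655
Jun 14, 103 sold [FIFO — oldest first]: 37 @ $15 + 66 @ $18 = $1,743
Total COGS = $3,475 + $2,655 + $1,743 = $7,873
Ending inventory: 222 @ $18 + 187 @ $14 = $6,614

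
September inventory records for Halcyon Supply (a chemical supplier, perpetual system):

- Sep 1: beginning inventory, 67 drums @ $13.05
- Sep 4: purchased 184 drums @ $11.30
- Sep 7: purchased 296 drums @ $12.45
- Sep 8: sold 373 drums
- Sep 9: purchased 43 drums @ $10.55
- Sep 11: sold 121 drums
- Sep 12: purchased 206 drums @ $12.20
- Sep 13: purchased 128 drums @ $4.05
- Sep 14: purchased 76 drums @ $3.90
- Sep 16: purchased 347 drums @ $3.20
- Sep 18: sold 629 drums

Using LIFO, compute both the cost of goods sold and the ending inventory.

COGS = $8,767.15; ending inventory = $2,763.65

Sep 8, 373 sold [LIFO — newest first]: 296 @ $12.45 + 77 @ $11.30 = $4,555.30
Sep 11, 121 sold [LIFO — newest first]: 43 @ $10.55 + 78 @ $11.30 = $1,335.05
Sep 18, 629 sold [LIFO — newest first]: 347 @ $3.20 + 76 @ $3.90 + 128 @ $4.05 + 78 @ $12.20 = $2,876.80
Total COGS = $4,555.30 + $1,335.05 + $2,876.80 = $8,767.15
Ending inventory: 67 @ $13.05 + 29 @ $11.30 + 128 @ $12.20 = $2,763.65
Check: goods available $11,530.80 = COGS $8,767.15 + ending $2,763.65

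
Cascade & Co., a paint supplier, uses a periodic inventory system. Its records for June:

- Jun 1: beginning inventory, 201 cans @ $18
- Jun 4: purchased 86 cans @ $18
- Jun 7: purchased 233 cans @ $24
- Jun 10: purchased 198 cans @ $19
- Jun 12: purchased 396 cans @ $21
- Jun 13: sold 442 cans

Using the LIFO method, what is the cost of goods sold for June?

Jun 13, 442 sold [LIFO — newest first]: 396 @ $21 + 46 @ $19 = $9,190
Ending inventory: 201 @ $18 + 86 @ $18 + 233 @ $24 + 152 @ $19 = $13,646

COGS = $9,190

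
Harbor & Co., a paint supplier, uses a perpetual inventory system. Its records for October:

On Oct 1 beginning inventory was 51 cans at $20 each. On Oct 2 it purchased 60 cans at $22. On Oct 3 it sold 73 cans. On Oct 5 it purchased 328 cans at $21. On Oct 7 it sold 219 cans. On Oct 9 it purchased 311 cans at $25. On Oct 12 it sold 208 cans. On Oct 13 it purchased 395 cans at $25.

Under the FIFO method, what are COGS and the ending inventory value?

COGS = $10,753; ending inventory = $16,125

Oct 3, 73 sold [FIFO — oldest first]: 51 @ $20 + 22 @ $22 = $1,504
Oct 7, 219 sold [FIFO — oldest first]: 38 @ $22 + 181 @ $21 = $4,637
Oct 12, 208 sold [FIFO — oldest first]: 147 @ $21 + 61 @ $25 = $4,612
Total COGS = $1,504 + $4,637 + $4,612 = $10,753
Ending inventory: 250 @ $25 + 395 @ $25 = $16,125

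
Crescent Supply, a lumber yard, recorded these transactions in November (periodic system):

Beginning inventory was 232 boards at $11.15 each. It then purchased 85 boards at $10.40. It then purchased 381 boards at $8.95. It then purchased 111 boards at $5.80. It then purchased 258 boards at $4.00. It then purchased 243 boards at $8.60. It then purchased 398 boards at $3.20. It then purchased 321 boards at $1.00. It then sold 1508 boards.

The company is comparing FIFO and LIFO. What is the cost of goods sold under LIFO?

COGS = $6,944.35

FIFO COGS: 232 @ $11.15 + 85 @ $10.40 + 381 @ $8.95 + 111 @ $5.80 + 258 @ $4.00 + 243 @ $8.60 + 198 @ $3.20 = $11,279.95
LIFO COGS: 321 @ $1.00 + 398 @ $3.20 + 243 @ $8.60 + 258 @ $4.00 + 111 @ $5.80 + 177 @ $8.95 = $6,944.35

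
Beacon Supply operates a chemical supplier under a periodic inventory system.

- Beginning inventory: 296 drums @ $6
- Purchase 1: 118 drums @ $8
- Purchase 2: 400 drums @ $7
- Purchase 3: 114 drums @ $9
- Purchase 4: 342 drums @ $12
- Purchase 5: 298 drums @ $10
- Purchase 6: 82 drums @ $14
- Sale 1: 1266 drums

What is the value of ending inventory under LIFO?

Sale 1 (1266) [LIFO — newest first]: 82 @ $14 + 298 @ $10 + 342 @ $12 + 114 @ $9 + 400 @ $7 + 30 @ $8 = $12,298
Ending inventory: 296 @ $6 + 88 @ $8 = $2,480
Check: goods available $14,778 = COGS $12,298 + ending $2,480

Ending inventory = $2,480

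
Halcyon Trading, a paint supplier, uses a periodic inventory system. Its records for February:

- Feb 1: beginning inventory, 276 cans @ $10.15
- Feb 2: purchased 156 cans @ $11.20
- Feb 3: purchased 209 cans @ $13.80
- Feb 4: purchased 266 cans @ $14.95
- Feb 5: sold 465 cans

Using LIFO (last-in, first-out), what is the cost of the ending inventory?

Feb 5, 465 sold [LIFO — newest first]: 266 @ $14.95 + 199 @ $13.80 = $6,722.90
Ending inventory: 276 @ $10.15 + 156 @ $11.20 + 10 @ $13.80 = $4,686.60

Ending inventory = $4,686.60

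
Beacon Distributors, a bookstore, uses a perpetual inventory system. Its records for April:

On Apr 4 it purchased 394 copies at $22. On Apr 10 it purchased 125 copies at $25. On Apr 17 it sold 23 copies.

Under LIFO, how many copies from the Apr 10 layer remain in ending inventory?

102

Apr 17, 23 sold [LIFO — newest first]: 23 @ $25 = $575
Ending inventory: 394 @ $22 + 102 @ $25 = $11,218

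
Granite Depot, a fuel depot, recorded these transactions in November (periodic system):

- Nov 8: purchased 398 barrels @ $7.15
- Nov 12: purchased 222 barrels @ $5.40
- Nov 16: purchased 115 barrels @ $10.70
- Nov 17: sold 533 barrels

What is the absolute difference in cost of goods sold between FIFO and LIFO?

FIFO COGS: 398 @ $7.15 + 135 @ $5.40 = $3,574.70
LIFO COGS: 115 @ $10.70 + 222 @ $5.40 + 196 @ $7.15 = $3,830.70
Difference = |$3,574.70 − $3,830.70| = $256.00

$256.00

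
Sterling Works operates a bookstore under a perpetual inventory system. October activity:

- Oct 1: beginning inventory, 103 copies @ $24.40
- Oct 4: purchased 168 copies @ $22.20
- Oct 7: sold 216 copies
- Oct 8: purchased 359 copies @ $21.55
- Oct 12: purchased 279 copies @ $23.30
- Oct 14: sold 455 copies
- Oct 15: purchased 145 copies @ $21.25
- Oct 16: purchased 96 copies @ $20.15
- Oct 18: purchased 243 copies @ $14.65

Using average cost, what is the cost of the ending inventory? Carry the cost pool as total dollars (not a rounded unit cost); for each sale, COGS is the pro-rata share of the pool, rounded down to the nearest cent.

Ending inventory = $13,900.26

After Oct 1: 103 on hand, pool $2,513.20 (≈ $24.4000 each)
After Oct 4: 271 on hand, pool $6,242.80 (≈ $23.0362 each)
Oct 7, sell 216: 216/271 × $6,242.80 → $4,975.81
After Oct 8: 414 on hand, pool $9,003.44 (≈ $21.7474 each)
After Oct 12: 693 on hand, pool $15,504.14 (≈ $22.3725 each)
Oct 14, sell 455: 455/693 × $15,504.14 → $10,179.48
After Oct 15: 383 on hand, pool $8,405.91 (≈ $21.9475 each)
After Oct 16: 479 on hand, pool $10,340.31 (≈ $21.5873 each)
After Oct 18: 722 on hand, pool $13,900.26 (≈ $19.2524 each)
Total COGS = $4,975.81 + $10,179.48 = $15,155.29
Ending inventory (cost pool remaining) = $13,900.26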